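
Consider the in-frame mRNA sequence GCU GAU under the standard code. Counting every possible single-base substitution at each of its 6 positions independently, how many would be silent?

4

Codon 1 (GCU, Ala): 3 synonymous substitutions.
Codon 2 (GAU, Asp): 1 synonymous substitution.
Total: 3 + 1 = 4.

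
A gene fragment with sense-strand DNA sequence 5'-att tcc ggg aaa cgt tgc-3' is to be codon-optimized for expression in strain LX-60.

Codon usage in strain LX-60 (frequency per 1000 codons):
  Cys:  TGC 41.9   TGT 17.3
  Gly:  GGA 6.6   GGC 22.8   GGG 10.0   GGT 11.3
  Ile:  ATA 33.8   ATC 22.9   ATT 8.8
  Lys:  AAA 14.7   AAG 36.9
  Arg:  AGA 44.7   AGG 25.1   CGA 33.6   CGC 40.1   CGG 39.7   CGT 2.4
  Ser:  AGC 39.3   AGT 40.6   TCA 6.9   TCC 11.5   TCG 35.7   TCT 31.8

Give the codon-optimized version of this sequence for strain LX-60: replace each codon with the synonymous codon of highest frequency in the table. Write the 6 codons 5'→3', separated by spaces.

ATA AGT GGC AAG AGA TGC

Codon 1 (Ile): best is ATA at 33.8.
Codon 2 (Ser): best is AGT at 40.6.
Codon 3 (Gly): best is GGC at 22.8.
Codon 4 (Lys): best is AAG at 36.9.
Codon 5 (Arg): best is AGA at 44.7.
Codon 6 (Cys): best is TGC at 41.9.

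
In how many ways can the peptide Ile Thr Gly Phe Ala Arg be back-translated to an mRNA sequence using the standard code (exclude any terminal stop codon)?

Ile: 3 codons.
Thr: 4 codons.
Gly: 4 codons.
Phe: 2 codons.
Ala: 4 codons.
Arg: 6 codons.
3 × 4 × 4 × 2 × 4 × 6 = 2304.

2304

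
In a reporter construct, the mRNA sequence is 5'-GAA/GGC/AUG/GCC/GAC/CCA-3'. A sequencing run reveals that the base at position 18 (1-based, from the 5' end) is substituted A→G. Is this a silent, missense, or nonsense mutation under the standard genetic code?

silent

Position 18 falls in codon 6: CCA → Pro.
After the substitution the codon is CCG → Pro.
Both encode Pro, so the change is synonymous.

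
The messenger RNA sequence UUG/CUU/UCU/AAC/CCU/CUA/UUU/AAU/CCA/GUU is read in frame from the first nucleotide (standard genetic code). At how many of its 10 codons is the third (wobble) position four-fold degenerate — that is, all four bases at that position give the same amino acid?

6

Codon 1 UUG (Leu): third position 2-fold.
Codon 2 CUU (Leu): third position 4-fold.
Codon 3 UCU (Ser): third position 4-fold.
Codon 4 AAC (Asn): third position 2-fold.
Codon 5 CCU (Pro): third position 4-fold.
Codon 6 CUA (Leu): third position 4-fold.
Codon 7 UUU (Phe): third position 2-fold.
Codon 8 AAU (Asn): third position 2-fold.
Codon 9 CCA (Pro): third position 4-fold.
Codon 10 GUU (Val): third position 4-fold.
Four-fold degenerate third positions: 6.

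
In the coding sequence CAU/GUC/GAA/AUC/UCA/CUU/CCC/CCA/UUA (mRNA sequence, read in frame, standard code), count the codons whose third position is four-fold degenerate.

Codon 1 CAU (His): third position 2-fold.
Codon 2 GUC (Val): third position 4-fold.
Codon 3 GAA (Glu): third position 2-fold.
Codon 4 AUC (Ile): third position 3-fold.
Codon 5 UCA (Ser): third position 4-fold.
Codon 6 CUU (Leu): third position 4-fold.
Codon 7 CCC (Pro): third position 4-fold.
Codon 8 CCA (Pro): third position 4-fold.
Codon 9 UUA (Leu): third position 2-fold.
Four-fold degenerate third positions: 5.

5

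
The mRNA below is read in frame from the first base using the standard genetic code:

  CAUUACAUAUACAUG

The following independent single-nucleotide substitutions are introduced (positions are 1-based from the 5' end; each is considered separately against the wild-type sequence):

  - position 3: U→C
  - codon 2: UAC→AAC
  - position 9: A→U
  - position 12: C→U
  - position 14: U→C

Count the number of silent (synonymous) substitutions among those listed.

Codon 1: CAU (His) → CAC (His) — synonymous.
Codon 2: UAC (Tyr) → AAC (Asn) — missense.
Codon 3: AUA (Ile) → AUU (Ile) — synonymous.
Codon 4: UAC (Tyr) → UAU (Tyr) — synonymous.
Codon 5: AUG (Met) → ACG (Thr) — missense.
Synonymous: 3 of 5.

3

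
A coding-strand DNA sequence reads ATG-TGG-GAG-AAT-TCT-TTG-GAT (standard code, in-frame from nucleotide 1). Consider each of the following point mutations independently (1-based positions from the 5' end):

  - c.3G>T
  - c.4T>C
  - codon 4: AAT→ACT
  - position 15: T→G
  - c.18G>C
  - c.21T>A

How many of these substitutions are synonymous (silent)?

1

Codon 1: ATG (Met) → ATT (Ile) — missense.
Codon 2: TGG (Trp) → CGG (Arg) — missense.
Codon 4: AAT (Asn) → ACT (Thr) — missense.
Codon 5: TCT (Ser) → TCG (Ser) — synonymous.
Codon 6: TTG (Leu) → TTC (Phe) — missense.
Codon 7: GAT (Asp) → GAA (Glu) — missense.
Synonymous: 1 of 6.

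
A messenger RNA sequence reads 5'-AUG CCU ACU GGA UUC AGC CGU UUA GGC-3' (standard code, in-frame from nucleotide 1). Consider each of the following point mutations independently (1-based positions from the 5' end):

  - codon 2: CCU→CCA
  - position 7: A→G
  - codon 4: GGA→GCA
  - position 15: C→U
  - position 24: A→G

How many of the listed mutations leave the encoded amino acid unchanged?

3

Codon 2: CCU (Pro) → CCA (Pro) — synonymous.
Codon 3: ACU (Thr) → GCU (Ala) — missense.
Codon 4: GGA (Gly) → GCA (Ala) — missense.
Codon 5: UUC (Phe) → UUU (Phe) — synonymous.
Codon 8: UUA (Leu) → UUG (Leu) — synonymous.
Synonymous: 3 of 5.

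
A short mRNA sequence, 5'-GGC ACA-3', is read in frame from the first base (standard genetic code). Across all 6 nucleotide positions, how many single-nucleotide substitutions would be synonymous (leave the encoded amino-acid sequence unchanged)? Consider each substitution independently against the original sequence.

Codon 1 (GGC, Gly): 3 synonymous substitutions.
Codon 2 (ACA, Thr): 3 synonymous substitutions.
Total: 3 + 3 = 6.

6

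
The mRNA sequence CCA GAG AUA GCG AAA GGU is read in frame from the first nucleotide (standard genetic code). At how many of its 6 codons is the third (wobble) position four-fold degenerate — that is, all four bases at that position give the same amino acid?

3

Codon 1 CCA (Pro): third position 4-fold.
Codon 2 GAG (Glu): third position 2-fold.
Codon 3 AUA (Ile): third position 3-fold.
Codon 4 GCG (Ala): third position 4-fold.
Codon 5 AAA (Lys): third position 2-fold.
Codon 6 GGU (Gly): third position 4-fold.
Four-fold degenerate third positions: 3.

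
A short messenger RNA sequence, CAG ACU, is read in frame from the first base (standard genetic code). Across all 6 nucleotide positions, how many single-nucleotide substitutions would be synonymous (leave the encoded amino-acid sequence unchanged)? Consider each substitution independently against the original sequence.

4

Codon 1 (CAG, Gln): 1 synonymous substitution.
Codon 2 (ACU, Thr): 3 synonymous substitutions.
Total: 1 + 3 = 4.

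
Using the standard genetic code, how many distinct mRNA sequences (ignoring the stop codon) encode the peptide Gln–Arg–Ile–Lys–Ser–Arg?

2592

Gln: 2 codons.
Arg: 6 codons.
Ile: 3 codons.
Lys: 2 codons.
Ser: 6 codons.
Arg: 6 codons.
2 × 6 × 3 × 2 × 6 × 6 = 2592.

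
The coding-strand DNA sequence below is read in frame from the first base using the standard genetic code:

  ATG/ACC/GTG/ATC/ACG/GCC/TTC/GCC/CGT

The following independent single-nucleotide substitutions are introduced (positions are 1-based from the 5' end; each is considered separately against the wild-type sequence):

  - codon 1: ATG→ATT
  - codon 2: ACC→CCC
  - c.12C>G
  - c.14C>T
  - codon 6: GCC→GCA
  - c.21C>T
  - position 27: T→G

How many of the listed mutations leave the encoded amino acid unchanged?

3

Codon 1: ATG (Met) → ATT (Ile) — missense.
Codon 2: ACC (Thr) → CCC (Pro) — missense.
Codon 4: ATC (Ile) → ATG (Met) — missense.
Codon 5: ACG (Thr) → ATG (Met) — missense.
Codon 6: GCC (Ala) → GCA (Ala) — synonymous.
Codon 7: TTC (Phe) → TTT (Phe) — synonymous.
Codon 9: CGT (Arg) → CGG (Arg) — synonymous.
Synonymous: 3 of 7.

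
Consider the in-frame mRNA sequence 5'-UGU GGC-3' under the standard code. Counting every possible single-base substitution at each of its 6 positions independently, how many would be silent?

4

Codon 1 (UGU, Cys): 1 synonymous substitution.
Codon 2 (GGC, Gly): 3 synonymous substitutions.
Total: 1 + 3 = 4.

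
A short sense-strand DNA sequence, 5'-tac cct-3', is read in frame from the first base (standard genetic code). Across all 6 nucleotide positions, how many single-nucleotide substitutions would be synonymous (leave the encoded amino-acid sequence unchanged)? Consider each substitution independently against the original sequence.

Codon 1 (TAC, Tyr): 1 synonymous substitution.
Codon 2 (CCT, Pro): 3 synonymous substitutions.
Total: 1 + 3 = 4.

4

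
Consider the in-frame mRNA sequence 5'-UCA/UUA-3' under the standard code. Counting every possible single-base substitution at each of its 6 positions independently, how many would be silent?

5

Codon 1 (UCA, Ser): 3 synonymous substitutions.
Codon 2 (UUA, Leu): 2 synonymous substitutions.
Total: 3 + 2 = 5.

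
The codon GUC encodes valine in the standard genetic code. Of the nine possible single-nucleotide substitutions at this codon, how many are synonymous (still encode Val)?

3

Position 1: none → 0 synonymous.
Position 2: none → 0 synonymous.
Position 3: GUU, GUA, GUG → 3 synonymous.
Total: 0 + 0 + 3 = 3.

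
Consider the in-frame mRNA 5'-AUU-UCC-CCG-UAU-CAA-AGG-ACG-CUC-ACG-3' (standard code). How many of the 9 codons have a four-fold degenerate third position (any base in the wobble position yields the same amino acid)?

Codon 1 AUU (Ile): third position 3-fold.
Codon 2 UCC (Ser): third position 4-fold.
Codon 3 CCG (Pro): third position 4-fold.
Codon 4 UAU (Tyr): third position 2-fold.
Codon 5 CAA (Gln): third position 2-fold.
Codon 6 AGG (Arg): third position 2-fold.
Codon 7 ACG (Thr): third position 4-fold.
Codon 8 CUC (Leu): third position 4-fold.
Codon 9 ACG (Thr): third position 4-fold.
Four-fold degenerate third positions: 5.

5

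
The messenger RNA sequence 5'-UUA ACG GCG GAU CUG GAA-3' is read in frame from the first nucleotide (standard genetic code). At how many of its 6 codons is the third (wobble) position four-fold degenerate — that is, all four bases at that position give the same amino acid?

Codon 1 UUA (Leu): third position 2-fold.
Codon 2 ACG (Thr): third position 4-fold.
Codon 3 GCG (Ala): third position 4-fold.
Codon 4 GAU (Asp): third position 2-fold.
Codon 5 CUG (Leu): third position 4-fold.
Codon 6 GAA (Glu): third position 2-fold.
Four-fold degenerate third positions: 3.

3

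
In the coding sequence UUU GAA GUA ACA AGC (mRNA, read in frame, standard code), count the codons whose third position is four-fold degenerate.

Codon 1 UUU (Phe): third position 2-fold.
Codon 2 GAA (Glu): third position 2-fold.
Codon 3 GUA (Val): third position 4-fold.
Codon 4 ACA (Thr): third position 4-fold.
Codon 5 AGC (Ser): third position 2-fold.
Four-fold degenerate third positions: 2.

2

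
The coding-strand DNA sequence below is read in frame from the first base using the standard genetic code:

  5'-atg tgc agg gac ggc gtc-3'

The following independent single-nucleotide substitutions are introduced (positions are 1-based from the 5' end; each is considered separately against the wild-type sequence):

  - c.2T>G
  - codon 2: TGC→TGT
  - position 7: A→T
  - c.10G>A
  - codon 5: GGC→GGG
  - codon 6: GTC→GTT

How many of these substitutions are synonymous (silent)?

Codon 1: ATG (Met) → AGG (Arg) — missense.
Codon 2: TGC (Cys) → TGT (Cys) — synonymous.
Codon 3: AGG (Arg) → TGG (Trp) — missense.
Codon 4: GAC (Asp) → AAC (Asn) — missense.
Codon 5: GGC (Gly) → GGG (Gly) — synonymous.
Codon 6: GTC (Val) → GTT (Val) — synonymous.
Synonymous: 3 of 6.

3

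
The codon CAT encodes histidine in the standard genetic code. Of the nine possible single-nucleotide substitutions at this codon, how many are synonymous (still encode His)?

1

Position 1: none → 0 synonymous.
Position 2: none → 0 synonymous.
Position 3: CAC → 1 synonymous.
Total: 0 + 0 + 1 = 1.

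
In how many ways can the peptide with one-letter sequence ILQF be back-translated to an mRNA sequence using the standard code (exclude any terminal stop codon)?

Ile: 3 codons.
Leu: 6 codons.
Gln: 2 codons.
Phe: 2 codons.
3 × 6 × 2 × 2 = 72.

72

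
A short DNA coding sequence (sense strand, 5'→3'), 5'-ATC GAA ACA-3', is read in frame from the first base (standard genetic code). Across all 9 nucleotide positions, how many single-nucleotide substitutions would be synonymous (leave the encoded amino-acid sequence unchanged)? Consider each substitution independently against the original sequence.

Codon 1 (ATC, Ile): 2 synonymous substitutions.
Codon 2 (GAA, Glu): 1 synonymous substitution.
Codon 3 (ACA, Thr): 3 synonymous substitutions.
Total: 2 + 1 + 3 = 6.

6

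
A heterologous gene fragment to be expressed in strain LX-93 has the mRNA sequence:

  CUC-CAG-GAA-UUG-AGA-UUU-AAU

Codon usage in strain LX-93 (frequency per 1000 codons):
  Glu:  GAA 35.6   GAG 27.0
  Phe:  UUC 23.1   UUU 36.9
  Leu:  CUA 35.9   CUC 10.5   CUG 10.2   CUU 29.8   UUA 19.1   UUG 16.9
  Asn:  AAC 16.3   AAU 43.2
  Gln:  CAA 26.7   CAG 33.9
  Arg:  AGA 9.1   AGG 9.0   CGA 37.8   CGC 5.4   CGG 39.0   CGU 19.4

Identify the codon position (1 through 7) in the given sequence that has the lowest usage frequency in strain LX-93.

5

Codon 1 CUC (Leu): 10.5 per 1000.
Codon 2 CAG (Gln): 33.9 per 1000.
Codon 3 GAA (Glu): 35.6 per 1000.
Codon 4 UUG (Leu): 16.9 per 1000.
Codon 5 AGA (Arg): 9.1 per 1000.
Codon 6 UUU (Phe): 36.9 per 1000.
Codon 7 AAU (Asn): 43.2 per 1000.
Lowest frequency is 9.1 at codon 5.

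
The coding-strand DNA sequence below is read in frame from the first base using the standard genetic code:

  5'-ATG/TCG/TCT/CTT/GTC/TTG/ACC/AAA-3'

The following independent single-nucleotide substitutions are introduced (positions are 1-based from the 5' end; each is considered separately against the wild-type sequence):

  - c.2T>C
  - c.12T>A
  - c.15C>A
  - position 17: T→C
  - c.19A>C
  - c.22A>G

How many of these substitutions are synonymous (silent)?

Codon 1: ATG (Met) → ACG (Thr) — missense.
Codon 4: CTT (Leu) → CTA (Leu) — synonymous.
Codon 5: GTC (Val) → GTA (Val) — synonymous.
Codon 6: TTG (Leu) → TCG (Ser) — missense.
Codon 7: ACC (Thr) → CCC (Pro) — missense.
Codon 8: AAA (Lys) → GAA (Glu) — missense.
Synonymous: 2 of 6.

2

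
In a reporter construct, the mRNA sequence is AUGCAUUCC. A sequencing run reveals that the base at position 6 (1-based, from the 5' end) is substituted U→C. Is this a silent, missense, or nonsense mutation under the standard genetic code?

Position 6 falls in codon 2: CAU → His.
After the substitution the codon is CAC → His.
Both encode His, so the change is synonymous.

silent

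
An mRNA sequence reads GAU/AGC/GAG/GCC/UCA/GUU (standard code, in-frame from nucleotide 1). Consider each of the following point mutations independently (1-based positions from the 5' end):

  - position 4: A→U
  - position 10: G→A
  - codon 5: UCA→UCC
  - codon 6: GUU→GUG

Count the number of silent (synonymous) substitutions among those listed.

2

Codon 2: AGC (Ser) → UGC (Cys) — missense.
Codon 4: GCC (Ala) → ACC (Thr) — missense.
Codon 5: UCA (Ser) → UCC (Ser) — synonymous.
Codon 6: GUU (Val) → GUG (Val) — synonymous.
Synonymous: 2 of 4.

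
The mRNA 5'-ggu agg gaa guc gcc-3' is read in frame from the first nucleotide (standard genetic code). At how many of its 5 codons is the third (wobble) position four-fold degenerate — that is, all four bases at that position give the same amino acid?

Codon 1 GGU (Gly): third position 4-fold.
Codon 2 AGG (Arg): third position 2-fold.
Codon 3 GAA (Glu): third position 2-fold.
Codon 4 GUC (Val): third position 4-fold.
Codon 5 GCC (Ala): third position 4-fold.
Four-fold degenerate third positions: 3.

3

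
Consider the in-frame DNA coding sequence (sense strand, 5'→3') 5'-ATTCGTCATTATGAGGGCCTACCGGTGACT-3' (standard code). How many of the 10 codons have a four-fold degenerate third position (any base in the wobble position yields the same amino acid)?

Codon 1 ATT (Ile): third position 3-fold.
Codon 2 CGT (Arg): third position 4-fold.
Codon 3 CAT (His): third position 2-fold.
Codon 4 TAT (Tyr): third position 2-fold.
Codon 5 GAG (Glu): third position 2-fold.
Codon 6 GGC (Gly): third position 4-fold.
Codon 7 CTA (Leu): third position 4-fold.
Codon 8 CCG (Pro): third position 4-fold.
Codon 9 GTG (Val): third position 4-fold.
Codon 10 ACT (Thr): third position 4-fold.
Four-fold degenerate third positions: 6.

6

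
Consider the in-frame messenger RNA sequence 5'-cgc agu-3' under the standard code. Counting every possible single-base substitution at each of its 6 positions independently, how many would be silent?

4

Codon 1 (CGC, Arg): 3 synonymous substitutions.
Codon 2 (AGU, Ser): 1 synonymous substitution.
Total: 3 + 1 = 4.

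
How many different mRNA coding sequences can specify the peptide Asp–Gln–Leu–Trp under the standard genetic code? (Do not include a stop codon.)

24

Asp: 2 codons.
Gln: 2 codons.
Leu: 6 codons.
Trp: 1 codon.
2 × 2 × 6 × 1 = 24.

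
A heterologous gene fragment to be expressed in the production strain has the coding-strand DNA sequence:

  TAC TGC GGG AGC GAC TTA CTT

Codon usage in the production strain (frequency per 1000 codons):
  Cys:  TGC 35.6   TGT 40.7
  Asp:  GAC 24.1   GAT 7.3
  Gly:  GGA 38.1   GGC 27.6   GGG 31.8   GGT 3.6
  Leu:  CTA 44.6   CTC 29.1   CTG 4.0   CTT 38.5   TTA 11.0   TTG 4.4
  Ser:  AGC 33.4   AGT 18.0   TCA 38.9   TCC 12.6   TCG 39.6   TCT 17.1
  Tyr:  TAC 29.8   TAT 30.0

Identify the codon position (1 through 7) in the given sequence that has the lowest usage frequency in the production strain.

6

Codon 1 TAC (Tyr): 29.8 per 1000.
Codon 2 TGC (Cys): 35.6 per 1000.
Codon 3 GGG (Gly): 31.8 per 1000.
Codon 4 AGC (Ser): 33.4 per 1000.
Codon 5 GAC (Asp): 24.1 per 1000.
Codon 6 TTA (Leu): 11.0 per 1000.
Codon 7 CTT (Leu): 38.5 per 1000.
Lowest frequency is 11.0 at codon 6.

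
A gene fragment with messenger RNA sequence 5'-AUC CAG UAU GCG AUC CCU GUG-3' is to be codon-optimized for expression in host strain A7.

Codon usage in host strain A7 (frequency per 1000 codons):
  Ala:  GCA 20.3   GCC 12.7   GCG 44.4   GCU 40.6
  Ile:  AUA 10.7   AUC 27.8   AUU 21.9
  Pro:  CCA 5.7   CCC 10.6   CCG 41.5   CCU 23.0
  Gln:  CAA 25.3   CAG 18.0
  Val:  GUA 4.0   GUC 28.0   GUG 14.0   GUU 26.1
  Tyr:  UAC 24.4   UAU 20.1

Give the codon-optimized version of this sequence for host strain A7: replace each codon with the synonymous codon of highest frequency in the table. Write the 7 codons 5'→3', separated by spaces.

Codon 1 (Ile): best is AUC at 27.8.
Codon 2 (Gln): best is CAA at 25.3.
Codon 3 (Tyr): best is UAC at 24.4.
Codon 4 (Ala): best is GCG at 44.4.
Codon 5 (Ile): best is AUC at 27.8.
Codon 6 (Pro): best is CCG at 41.5.
Codon 7 (Val): best is GUC at 28.0.

AUC CAA UAC GCG AUC CCG GUC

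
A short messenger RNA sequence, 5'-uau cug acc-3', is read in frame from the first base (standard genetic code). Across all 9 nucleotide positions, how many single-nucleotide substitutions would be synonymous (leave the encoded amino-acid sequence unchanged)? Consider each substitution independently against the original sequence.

8

Codon 1 (UAU, Tyr): 1 synonymous substitution.
Codon 2 (CUG, Leu): 4 synonymous substitutions.
Codon 3 (ACC, Thr): 3 synonymous substitutions.
Total: 1 + 4 + 3 = 8.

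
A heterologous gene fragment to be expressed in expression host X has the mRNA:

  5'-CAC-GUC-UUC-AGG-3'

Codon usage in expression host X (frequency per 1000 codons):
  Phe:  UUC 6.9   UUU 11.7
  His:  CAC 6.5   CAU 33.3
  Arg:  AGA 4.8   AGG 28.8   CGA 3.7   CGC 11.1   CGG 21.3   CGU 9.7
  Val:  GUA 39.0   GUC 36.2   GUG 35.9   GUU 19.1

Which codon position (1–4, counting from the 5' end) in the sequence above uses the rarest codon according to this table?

Codon 1 CAC (His): 6.5 per 1000.
Codon 2 GUC (Val): 36.2 per 1000.
Codon 3 UUC (Phe): 6.9 per 1000.
Codon 4 AGG (Arg): 28.8 per 1000.
Lowest frequency is 6.5 at codon 1.

1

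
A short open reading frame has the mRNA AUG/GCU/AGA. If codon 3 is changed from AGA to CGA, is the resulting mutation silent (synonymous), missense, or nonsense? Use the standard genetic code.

Position 7 falls in codon 3: AGA → Arg.
After the substitution the codon is CGA → Arg.
Both encode Arg, so the change is synonymous.

silent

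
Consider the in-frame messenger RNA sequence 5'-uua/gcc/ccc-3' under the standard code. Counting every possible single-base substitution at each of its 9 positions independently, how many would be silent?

Codon 1 (UUA, Leu): 2 synonymous substitutions.
Codon 2 (GCC, Ala): 3 synonymous substitutions.
Codon 3 (CCC, Pro): 3 synonymous substitutions.
Total: 2 + 3 + 3 = 8.

8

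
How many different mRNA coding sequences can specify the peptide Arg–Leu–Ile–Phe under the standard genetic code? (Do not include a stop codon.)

216

Arg: 6 codons.
Leu: 6 codons.
Ile: 3 codons.
Phe: 2 codons.
6 × 6 × 3 × 2 = 216.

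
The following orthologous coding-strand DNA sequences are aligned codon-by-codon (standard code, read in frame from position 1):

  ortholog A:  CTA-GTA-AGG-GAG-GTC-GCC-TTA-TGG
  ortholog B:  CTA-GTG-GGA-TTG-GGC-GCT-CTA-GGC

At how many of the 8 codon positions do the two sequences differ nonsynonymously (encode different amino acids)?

4

Codon 1: CTA Leu / CTA Leu — identical.
Codon 2: GTA Val / GTG Val — synonymous.
Codon 3: AGG Arg / GGA Gly — nonsynonymous.
Codon 4: GAG Glu / TTG Leu — nonsynonymous.
Codon 5: GTC Val / GGC Gly — nonsynonymous.
Codon 6: GCC Ala / GCT Ala — synonymous.
Codon 7: TTA Leu / CTA Leu — synonymous.
Codon 8: TGG Trp / GGC Gly — nonsynonymous.
Nonsynonymous differences: 4.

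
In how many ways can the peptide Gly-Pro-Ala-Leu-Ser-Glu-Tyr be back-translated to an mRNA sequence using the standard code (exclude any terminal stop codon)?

Gly: 4 codons.
Pro: 4 codons.
Ala: 4 codons.
Leu: 6 codons.
Ser: 6 codons.
Glu: 2 codons.
Tyr: 2 codons.
4 × 4 × 4 × 6 × 6 × 2 × 2 = 9216.

9216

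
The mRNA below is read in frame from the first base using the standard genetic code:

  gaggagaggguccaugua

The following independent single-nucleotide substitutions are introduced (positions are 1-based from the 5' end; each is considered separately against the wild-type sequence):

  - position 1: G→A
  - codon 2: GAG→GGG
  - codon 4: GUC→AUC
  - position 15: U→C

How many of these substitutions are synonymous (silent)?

1

Codon 1: GAG (Glu) → AAG (Lys) — missense.
Codon 2: GAG (Glu) → GGG (Gly) — missense.
Codon 4: GUC (Val) → AUC (Ile) — missense.
Codon 5: CAU (His) → CAC (His) — synonymous.
Synonymous: 1 of 4.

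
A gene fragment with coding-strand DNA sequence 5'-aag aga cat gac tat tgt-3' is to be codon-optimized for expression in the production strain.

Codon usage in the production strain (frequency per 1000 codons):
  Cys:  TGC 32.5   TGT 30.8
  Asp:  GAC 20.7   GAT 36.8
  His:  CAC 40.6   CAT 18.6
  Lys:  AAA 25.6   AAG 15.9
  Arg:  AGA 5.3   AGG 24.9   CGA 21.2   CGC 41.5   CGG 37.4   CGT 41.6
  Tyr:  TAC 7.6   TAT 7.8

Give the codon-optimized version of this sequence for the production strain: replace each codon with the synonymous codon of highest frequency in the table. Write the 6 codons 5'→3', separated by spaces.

Codon 1 (Lys): best is AAA at 25.6.
Codon 2 (Arg): best is CGT at 41.6.
Codon 3 (His): best is CAC at 40.6.
Codon 4 (Asp): best is GAT at 36.8.
Codon 5 (Tyr): best is TAT at 7.8.
Codon 6 (Cys): best is TGC at 32.5.

AAA CGT CAC GAT TAT TGC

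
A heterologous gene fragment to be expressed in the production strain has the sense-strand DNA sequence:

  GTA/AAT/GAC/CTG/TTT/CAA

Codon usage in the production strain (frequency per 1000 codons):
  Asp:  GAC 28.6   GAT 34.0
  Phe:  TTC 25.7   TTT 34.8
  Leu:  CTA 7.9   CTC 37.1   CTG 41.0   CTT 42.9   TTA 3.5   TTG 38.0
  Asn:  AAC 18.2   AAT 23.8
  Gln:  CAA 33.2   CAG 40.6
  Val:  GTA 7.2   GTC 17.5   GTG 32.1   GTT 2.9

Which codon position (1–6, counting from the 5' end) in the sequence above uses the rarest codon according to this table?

1

Codon 1 GTA (Val): 7.2 per 1000.
Codon 2 AAT (Asn): 23.8 per 1000.
Codon 3 GAC (Asp): 28.6 per 1000.
Codon 4 CTG (Leu): 41.0 per 1000.
Codon 5 TTT (Phe): 34.8 per 1000.
Codon 6 CAA (Gln): 33.2 per 1000.
Lowest frequency is 7.2 at codon 1.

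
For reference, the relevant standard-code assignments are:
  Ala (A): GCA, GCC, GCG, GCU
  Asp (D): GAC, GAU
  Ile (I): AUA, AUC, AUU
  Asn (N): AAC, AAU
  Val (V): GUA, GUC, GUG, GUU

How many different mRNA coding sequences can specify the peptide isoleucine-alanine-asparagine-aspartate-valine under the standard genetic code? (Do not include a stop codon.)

Ile: 3 codons.
Ala: 4 codons.
Asn: 2 codons.
Asp: 2 codons.
Val: 4 codons.
3 × 4 × 2 × 2 × 4 = 192.

192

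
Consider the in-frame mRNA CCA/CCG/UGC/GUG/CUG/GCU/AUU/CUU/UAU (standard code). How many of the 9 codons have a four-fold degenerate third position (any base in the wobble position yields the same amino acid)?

6

Codon 1 CCA (Pro): third position 4-fold.
Codon 2 CCG (Pro): third position 4-fold.
Codon 3 UGC (Cys): third position 2-fold.
Codon 4 GUG (Val): third position 4-fold.
Codon 5 CUG (Leu): third position 4-fold.
Codon 6 GCU (Ala): third position 4-fold.
Codon 7 AUU (Ile): third position 3-fold.
Codon 8 CUU (Leu): third position 4-fold.
Codon 9 UAU (Tyr): third position 2-fold.
Four-fold degenerate third positions: 6.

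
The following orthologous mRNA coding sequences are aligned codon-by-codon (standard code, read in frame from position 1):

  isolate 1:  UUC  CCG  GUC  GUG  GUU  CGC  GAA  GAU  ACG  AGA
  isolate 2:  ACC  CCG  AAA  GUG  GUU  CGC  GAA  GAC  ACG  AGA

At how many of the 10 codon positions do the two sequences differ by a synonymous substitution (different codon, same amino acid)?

1

Codon 1: UUC Phe / ACC Thr — nonsynonymous.
Codon 2: CCG Pro / CCG Pro — identical.
Codon 3: GUC Val / AAA Lys — nonsynonymous.
Codon 4: GUG Val / GUG Val — identical.
Codon 5: GUU Val / GUU Val — identical.
Codon 6: CGC Arg / CGC Arg — identical.
Codon 7: GAA Glu / GAA Glu — identical.
Codon 8: GAU Asp / GAC Asp — synonymous.
Codon 9: ACG Thr / ACG Thr — identical.
Codon 10: AGA Arg / AGA Arg — identical.
Synonymous differences: 1.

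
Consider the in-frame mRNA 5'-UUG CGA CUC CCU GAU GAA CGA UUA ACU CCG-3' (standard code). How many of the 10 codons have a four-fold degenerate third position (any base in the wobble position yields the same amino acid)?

6

Codon 1 UUG (Leu): third position 2-fold.
Codon 2 CGA (Arg): third position 4-fold.
Codon 3 CUC (Leu): third position 4-fold.
Codon 4 CCU (Pro): third position 4-fold.
Codon 5 GAU (Asp): third position 2-fold.
Codon 6 GAA (Glu): third position 2-fold.
Codon 7 CGA (Arg): third position 4-fold.
Codon 8 UUA (Leu): third position 2-fold.
Codon 9 ACU (Thr): third position 4-fold.
Codon 10 CCG (Pro): third position 4-fold.
Four-fold degenerate third positions: 6.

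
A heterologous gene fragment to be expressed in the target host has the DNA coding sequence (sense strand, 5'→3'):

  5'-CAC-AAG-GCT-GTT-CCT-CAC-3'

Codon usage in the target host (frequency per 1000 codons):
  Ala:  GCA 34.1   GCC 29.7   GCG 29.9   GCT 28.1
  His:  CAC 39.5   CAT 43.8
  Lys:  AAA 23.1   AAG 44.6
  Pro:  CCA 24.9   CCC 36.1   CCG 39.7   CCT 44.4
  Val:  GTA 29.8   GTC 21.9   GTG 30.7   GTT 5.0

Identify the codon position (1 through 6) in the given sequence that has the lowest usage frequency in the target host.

4

Codon 1 CAC (His): 39.5 per 1000.
Codon 2 AAG (Lys): 44.6 per 1000.
Codon 3 GCT (Ala): 28.1 per 1000.
Codon 4 GTT (Val): 5.0 per 1000.
Codon 5 CCT (Pro): 44.4 per 1000.
Codon 6 CAC (His): 39.5 per 1000.
Lowest frequency is 5.0 at codon 4.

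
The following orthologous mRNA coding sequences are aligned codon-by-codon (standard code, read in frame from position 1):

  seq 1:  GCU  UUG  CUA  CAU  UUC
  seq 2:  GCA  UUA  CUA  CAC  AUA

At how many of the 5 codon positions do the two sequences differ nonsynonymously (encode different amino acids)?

1

Codon 1: GCU Ala / GCA Ala — synonymous.
Codon 2: UUG Leu / UUA Leu — synonymous.
Codon 3: CUA Leu / CUA Leu — identical.
Codon 4: CAU His / CAC His — synonymous.
Codon 5: UUC Phe / AUA Ile — nonsynonymous.
Nonsynonymous differences: 1.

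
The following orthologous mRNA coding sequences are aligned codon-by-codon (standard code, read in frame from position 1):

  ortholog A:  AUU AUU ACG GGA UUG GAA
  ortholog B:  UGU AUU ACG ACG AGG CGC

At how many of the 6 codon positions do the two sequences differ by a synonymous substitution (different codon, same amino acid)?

0

Codon 1: AUU Ile / UGU Cys — nonsynonymous.
Codon 2: AUU Ile / AUU Ile — identical.
Codon 3: ACG Thr / ACG Thr — identical.
Codon 4: GGA Gly / ACG Thr — nonsynonymous.
Codon 5: UUG Leu / AGG Arg — nonsynonymous.
Codon 6: GAA Glu / CGC Arg — nonsynonymous.
Synonymous differences: 0.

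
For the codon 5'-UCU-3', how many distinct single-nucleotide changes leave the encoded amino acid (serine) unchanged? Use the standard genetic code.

3

Position 1: none → 0 synonymous.
Position 2: none → 0 synonymous.
Position 3: UCC, UCA, UCG → 3 synonymous.
Total: 0 + 0 + 3 = 3.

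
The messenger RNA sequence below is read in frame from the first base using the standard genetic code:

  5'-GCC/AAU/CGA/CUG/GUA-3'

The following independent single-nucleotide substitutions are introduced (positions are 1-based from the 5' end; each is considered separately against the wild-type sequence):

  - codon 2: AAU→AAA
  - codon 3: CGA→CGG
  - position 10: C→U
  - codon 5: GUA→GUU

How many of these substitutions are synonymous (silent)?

3

Codon 2: AAU (Asn) → AAA (Lys) — missense.
Codon 3: CGA (Arg) → CGG (Arg) — synonymous.
Codon 4: CUG (Leu) → UUG (Leu) — synonymous.
Codon 5: GUA (Val) → GUU (Val) — synonymous.
Synonymous: 3 of 4.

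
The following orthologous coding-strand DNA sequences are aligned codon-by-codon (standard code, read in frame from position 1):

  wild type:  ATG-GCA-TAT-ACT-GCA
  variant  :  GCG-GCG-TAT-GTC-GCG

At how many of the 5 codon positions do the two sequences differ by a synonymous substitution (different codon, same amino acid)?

2

Codon 1: ATG Met / GCG Ala — nonsynonymous.
Codon 2: GCA Ala / GCG Ala — synonymous.
Codon 3: TAT Tyr / TAT Tyr — identical.
Codon 4: ACT Thr / GTC Val — nonsynonymous.
Codon 5: GCA Ala / GCG Ala — synonymous.
Synonymous differences: 2.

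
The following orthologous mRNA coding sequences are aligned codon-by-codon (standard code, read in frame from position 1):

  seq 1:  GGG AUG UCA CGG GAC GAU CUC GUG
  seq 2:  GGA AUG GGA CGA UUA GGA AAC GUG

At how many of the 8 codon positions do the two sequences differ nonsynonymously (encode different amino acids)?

Codon 1: GGG Gly / GGA Gly — synonymous.
Codon 2: AUG Met / AUG Met — identical.
Codon 3: UCA Ser / GGA Gly — nonsynonymous.
Codon 4: CGG Arg / CGA Arg — synonymous.
Codon 5: GAC Asp / UUA Leu — nonsynonymous.
Codon 6: GAU Asp / GGA Gly — nonsynonymous.
Codon 7: CUC Leu / AAC Asn — nonsynonymous.
Codon 8: GUG Val / GUG Val — identical.
Nonsynonymous differences: 4.

4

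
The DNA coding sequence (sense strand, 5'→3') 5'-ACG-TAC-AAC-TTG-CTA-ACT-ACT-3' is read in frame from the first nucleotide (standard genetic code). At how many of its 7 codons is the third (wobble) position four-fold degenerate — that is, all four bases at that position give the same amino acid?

4

Codon 1 ACG (Thr): third position 4-fold.
Codon 2 TAC (Tyr): third position 2-fold.
Codon 3 AAC (Asn): third position 2-fold.
Codon 4 TTG (Leu): third position 2-fold.
Codon 5 CTA (Leu): third position 4-fold.
Codon 6 ACT (Thr): third position 4-fold.
Codon 7 ACT (Thr): third position 4-fold.
Four-fold degenerate third positions: 4.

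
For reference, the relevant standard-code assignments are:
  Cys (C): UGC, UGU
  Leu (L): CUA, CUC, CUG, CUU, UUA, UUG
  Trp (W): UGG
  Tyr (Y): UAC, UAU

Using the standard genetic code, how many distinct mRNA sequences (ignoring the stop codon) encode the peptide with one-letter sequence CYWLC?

Cys: 2 codons.
Tyr: 2 codons.
Trp: 1 codon.
Leu: 6 codons.
Cys: 2 codons.
2 × 2 × 1 × 6 × 2 = 48.

48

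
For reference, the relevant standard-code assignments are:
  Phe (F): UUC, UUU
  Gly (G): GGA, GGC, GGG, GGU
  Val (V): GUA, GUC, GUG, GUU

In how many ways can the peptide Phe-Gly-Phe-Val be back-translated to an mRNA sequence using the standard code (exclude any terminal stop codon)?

64

Phe: 2 codons.
Gly: 4 codons.
Phe: 2 codons.
Val: 4 codons.
2 × 4 × 2 × 4 = 64.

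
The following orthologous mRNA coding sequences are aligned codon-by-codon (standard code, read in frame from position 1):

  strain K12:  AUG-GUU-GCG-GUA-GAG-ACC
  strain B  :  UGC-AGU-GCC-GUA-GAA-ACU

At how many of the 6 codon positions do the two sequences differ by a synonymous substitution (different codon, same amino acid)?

Codon 1: AUG Met / UGC Cys — nonsynonymous.
Codon 2: GUU Val / AGU Ser — nonsynonymous.
Codon 3: GCG Ala / GCC Ala — synonymous.
Codon 4: GUA Val / GUA Val — identical.
Codon 5: GAG Glu / GAA Glu — synonymous.
Codon 6: ACC Thr / ACU Thr — synonymous.
Synonymous differences: 3.

3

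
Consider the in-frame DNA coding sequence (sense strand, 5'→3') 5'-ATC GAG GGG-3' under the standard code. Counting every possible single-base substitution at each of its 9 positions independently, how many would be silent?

Codon 1 (ATC, Ile): 2 synonymous substitutions.
Codon 2 (GAG, Glu): 1 synonymous substitution.
Codon 3 (GGG, Gly): 3 synonymous substitutions.
Total: 2 + 1 + 3 = 6.

6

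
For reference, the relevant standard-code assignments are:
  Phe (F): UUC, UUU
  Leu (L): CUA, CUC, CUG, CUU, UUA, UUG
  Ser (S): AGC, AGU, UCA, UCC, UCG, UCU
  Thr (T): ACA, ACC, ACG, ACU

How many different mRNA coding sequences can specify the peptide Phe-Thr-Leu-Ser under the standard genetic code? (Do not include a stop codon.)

288

Phe: 2 codons.
Thr: 4 codons.
Leu: 6 codons.
Ser: 6 codons.
2 × 4 × 6 × 6 = 288.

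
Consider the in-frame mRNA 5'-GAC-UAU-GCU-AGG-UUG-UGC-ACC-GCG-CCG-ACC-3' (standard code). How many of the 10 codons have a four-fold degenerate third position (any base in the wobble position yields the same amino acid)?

Codon 1 GAC (Asp): third position 2-fold.
Codon 2 UAU (Tyr): third position 2-fold.
Codon 3 GCU (Ala): third position 4-fold.
Codon 4 AGG (Arg): third position 2-fold.
Codon 5 UUG (Leu): third position 2-fold.
Codon 6 UGC (Cys): third position 2-fold.
Codon 7 ACC (Thr): third position 4-fold.
Codon 8 GCG (Ala): third position 4-fold.
Codon 9 CCG (Pro): third position 4-fold.
Codon 10 ACC (Thr): third position 4-fold.
Four-fold degenerate third positions: 5.

5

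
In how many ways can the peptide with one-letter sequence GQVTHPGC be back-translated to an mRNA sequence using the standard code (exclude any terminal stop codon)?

Gly: 4 codons.
Gln: 2 codons.
Val: 4 codons.
Thr: 4 codons.
His: 2 codons.
Pro: 4 codons.
Gly: 4 codons.
Cys: 2 codons.
4 × 2 × 4 × 4 × 2 × 4 × 4 × 2 = 8192.

8192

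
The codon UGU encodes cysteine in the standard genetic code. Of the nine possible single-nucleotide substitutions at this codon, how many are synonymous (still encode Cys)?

Position 1: none → 0 synonymous.
Position 2: none → 0 synonymous.
Position 3: UGC → 1 synonymous.
Total: 0 + 0 + 1 = 1.

1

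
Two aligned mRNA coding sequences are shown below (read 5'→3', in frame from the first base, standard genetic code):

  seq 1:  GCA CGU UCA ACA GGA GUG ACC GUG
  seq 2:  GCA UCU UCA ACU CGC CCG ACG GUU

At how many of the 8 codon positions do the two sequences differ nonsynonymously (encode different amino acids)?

3

Codon 1: GCA Ala / GCA Ala — identical.
Codon 2: CGU Arg / UCU Ser — nonsynonymous.
Codon 3: UCA Ser / UCA Ser — identical.
Codon 4: ACA Thr / ACU Thr — synonymous.
Codon 5: GGA Gly / CGC Arg — nonsynonymous.
Codon 6: GUG Val / CCG Pro — nonsynonymous.
Codon 7: ACC Thr / ACG Thr — synonymous.
Codon 8: GUG Val / GUU Val — synonymous.
Nonsynonymous differences: 3.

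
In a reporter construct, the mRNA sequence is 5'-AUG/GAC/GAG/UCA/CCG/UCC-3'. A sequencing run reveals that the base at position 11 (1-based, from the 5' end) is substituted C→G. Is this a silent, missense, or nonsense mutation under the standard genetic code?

Position 11 falls in codon 4: UCA → Ser.
After the substitution the codon is UGA → Stop.
The new codon is a stop codon, so this is a nonsense mutation.

nonsense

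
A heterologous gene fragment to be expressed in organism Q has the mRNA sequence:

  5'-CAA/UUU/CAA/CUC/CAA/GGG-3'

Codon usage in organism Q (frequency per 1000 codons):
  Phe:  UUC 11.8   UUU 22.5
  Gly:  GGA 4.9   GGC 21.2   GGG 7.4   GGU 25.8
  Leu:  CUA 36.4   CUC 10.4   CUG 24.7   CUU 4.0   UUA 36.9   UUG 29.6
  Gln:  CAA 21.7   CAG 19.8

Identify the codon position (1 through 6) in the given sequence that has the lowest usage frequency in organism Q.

6

Codon 1 CAA (Gln): 21.7 per 1000.
Codon 2 UUU (Phe): 22.5 per 1000.
Codon 3 CAA (Gln): 21.7 per 1000.
Codon 4 CUC (Leu): 10.4 per 1000.
Codon 5 CAA (Gln): 21.7 per 1000.
Codon 6 GGG (Gly): 7.4 per 1000.
Lowest frequency is 7.4 at codon 6.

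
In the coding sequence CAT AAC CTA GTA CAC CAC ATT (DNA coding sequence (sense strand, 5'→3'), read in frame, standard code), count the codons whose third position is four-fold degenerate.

Codon 1 CAT (His): third position 2-fold.
Codon 2 AAC (Asn): third position 2-fold.
Codon 3 CTA (Leu): third position 4-fold.
Codon 4 GTA (Val): third position 4-fold.
Codon 5 CAC (His): third position 2-fold.
Codon 6 CAC (His): third position 2-fold.
Codon 7 ATT (Ile): third position 3-fold.
Four-fold degenerate third positions: 2.

2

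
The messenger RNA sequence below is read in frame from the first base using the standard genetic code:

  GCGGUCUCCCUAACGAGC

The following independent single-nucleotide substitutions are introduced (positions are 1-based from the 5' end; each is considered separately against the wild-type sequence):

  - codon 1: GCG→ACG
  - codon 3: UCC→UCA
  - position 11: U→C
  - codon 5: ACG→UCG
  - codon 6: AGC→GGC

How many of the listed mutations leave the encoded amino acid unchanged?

Codon 1: GCG (Ala) → ACG (Thr) — missense.
Codon 3: UCC (Ser) → UCA (Ser) — synonymous.
Codon 4: CUA (Leu) → CCA (Pro) — missense.
Codon 5: ACG (Thr) → UCG (Ser) — missense.
Codon 6: AGC (Ser) → GGC (Gly) — missense.
Synonymous: 1 of 5.

1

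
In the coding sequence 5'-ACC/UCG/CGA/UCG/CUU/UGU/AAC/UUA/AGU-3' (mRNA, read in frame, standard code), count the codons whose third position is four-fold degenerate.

Codon 1 ACC (Thr): third position 4-fold.
Codon 2 UCG (Ser): third position 4-fold.
Codon 3 CGA (Arg): third position 4-fold.
Codon 4 UCG (Ser): third position 4-fold.
Codon 5 CUU (Leu): third position 4-fold.
Codon 6 UGU (Cys): third position 2-fold.
Codon 7 AAC (Asn): third position 2-fold.
Codon 8 UUA (Leu): third position 2-fold.
Codon 9 AGU (Ser): third position 2-fold.
Four-fold degenerate third positions: 5.

5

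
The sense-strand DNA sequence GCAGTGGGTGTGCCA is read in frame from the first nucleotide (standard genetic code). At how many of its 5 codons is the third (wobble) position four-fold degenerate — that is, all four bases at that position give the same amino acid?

5

Codon 1 GCA (Ala): third position 4-fold.
Codon 2 GTG (Val): third position 4-fold.
Codon 3 GGT (Gly): third position 4-fold.
Codon 4 GTG (Val): third position 4-fold.
Codon 5 CCA (Pro): third position 4-fold.
Four-fold degenerate third positions: 5.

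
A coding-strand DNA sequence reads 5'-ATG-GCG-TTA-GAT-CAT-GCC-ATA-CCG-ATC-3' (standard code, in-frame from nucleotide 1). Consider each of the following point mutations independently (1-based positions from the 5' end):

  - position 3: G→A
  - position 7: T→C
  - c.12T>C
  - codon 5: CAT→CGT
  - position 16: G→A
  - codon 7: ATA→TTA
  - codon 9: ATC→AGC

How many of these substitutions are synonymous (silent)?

Codon 1: ATG (Met) → ATA (Ile) — missense.
Codon 3: TTA (Leu) → CTA (Leu) — synonymous.
Codon 4: GAT (Asp) → GAC (Asp) — synonymous.
Codon 5: CAT (His) → CGT (Arg) — missense.
Codon 6: GCC (Ala) → ACC (Thr) — missense.
Codon 7: ATA (Ile) → TTA (Leu) — missense.
Codon 9: ATC (Ile) → AGC (Ser) — missense.
Synonymous: 2 of 7.

2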